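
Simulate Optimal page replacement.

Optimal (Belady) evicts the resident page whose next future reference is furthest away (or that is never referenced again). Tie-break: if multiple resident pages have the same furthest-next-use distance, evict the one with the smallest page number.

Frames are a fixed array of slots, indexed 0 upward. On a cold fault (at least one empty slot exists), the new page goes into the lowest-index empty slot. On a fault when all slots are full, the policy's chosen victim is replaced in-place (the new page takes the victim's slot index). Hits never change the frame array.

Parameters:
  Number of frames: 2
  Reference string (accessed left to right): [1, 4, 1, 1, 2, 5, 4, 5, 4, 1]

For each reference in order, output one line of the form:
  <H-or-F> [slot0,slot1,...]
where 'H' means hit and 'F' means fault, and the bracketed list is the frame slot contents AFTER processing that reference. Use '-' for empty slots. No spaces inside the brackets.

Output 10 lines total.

F [1,-]
F [1,4]
H [1,4]
H [1,4]
F [2,4]
F [5,4]
H [5,4]
H [5,4]
H [5,4]
F [5,1]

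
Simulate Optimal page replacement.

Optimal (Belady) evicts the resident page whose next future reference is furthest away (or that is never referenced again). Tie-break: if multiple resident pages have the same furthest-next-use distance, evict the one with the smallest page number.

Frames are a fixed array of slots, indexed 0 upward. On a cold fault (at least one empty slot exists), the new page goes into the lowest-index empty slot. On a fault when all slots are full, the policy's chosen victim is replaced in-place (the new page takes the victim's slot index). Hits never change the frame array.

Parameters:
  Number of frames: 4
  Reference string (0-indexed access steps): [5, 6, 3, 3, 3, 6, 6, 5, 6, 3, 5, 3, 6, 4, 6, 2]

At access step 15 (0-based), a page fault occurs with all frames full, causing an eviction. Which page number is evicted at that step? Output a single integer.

Answer: 3

Derivation:
Step 0: ref 5 -> FAULT, frames=[5,-,-,-]
Step 1: ref 6 -> FAULT, frames=[5,6,-,-]
Step 2: ref 3 -> FAULT, frames=[5,6,3,-]
Step 3: ref 3 -> HIT, frames=[5,6,3,-]
Step 4: ref 3 -> HIT, frames=[5,6,3,-]
Step 5: ref 6 -> HIT, frames=[5,6,3,-]
Step 6: ref 6 -> HIT, frames=[5,6,3,-]
Step 7: ref 5 -> HIT, frames=[5,6,3,-]
Step 8: ref 6 -> HIT, frames=[5,6,3,-]
Step 9: ref 3 -> HIT, frames=[5,6,3,-]
Step 10: ref 5 -> HIT, frames=[5,6,3,-]
Step 11: ref 3 -> HIT, frames=[5,6,3,-]
Step 12: ref 6 -> HIT, frames=[5,6,3,-]
Step 13: ref 4 -> FAULT, frames=[5,6,3,4]
Step 14: ref 6 -> HIT, frames=[5,6,3,4]
Step 15: ref 2 -> FAULT, evict 3, frames=[5,6,2,4]
At step 15: evicted page 3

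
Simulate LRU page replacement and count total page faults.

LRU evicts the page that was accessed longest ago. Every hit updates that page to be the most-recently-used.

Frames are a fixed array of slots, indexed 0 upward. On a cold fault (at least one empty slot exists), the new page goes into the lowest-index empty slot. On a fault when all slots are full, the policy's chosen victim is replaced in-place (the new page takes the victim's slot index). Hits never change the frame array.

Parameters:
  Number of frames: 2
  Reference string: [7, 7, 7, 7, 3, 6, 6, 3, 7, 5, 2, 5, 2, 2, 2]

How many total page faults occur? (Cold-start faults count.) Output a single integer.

Step 0: ref 7 → FAULT, frames=[7,-]
Step 1: ref 7 → HIT, frames=[7,-]
Step 2: ref 7 → HIT, frames=[7,-]
Step 3: ref 7 → HIT, frames=[7,-]
Step 4: ref 3 → FAULT, frames=[7,3]
Step 5: ref 6 → FAULT (evict 7), frames=[6,3]
Step 6: ref 6 → HIT, frames=[6,3]
Step 7: ref 3 → HIT, frames=[6,3]
Step 8: ref 7 → FAULT (evict 6), frames=[7,3]
Step 9: ref 5 → FAULT (evict 3), frames=[7,5]
Step 10: ref 2 → FAULT (evict 7), frames=[2,5]
Step 11: ref 5 → HIT, frames=[2,5]
Step 12: ref 2 → HIT, frames=[2,5]
Step 13: ref 2 → HIT, frames=[2,5]
Step 14: ref 2 → HIT, frames=[2,5]
Total faults: 6

Answer: 6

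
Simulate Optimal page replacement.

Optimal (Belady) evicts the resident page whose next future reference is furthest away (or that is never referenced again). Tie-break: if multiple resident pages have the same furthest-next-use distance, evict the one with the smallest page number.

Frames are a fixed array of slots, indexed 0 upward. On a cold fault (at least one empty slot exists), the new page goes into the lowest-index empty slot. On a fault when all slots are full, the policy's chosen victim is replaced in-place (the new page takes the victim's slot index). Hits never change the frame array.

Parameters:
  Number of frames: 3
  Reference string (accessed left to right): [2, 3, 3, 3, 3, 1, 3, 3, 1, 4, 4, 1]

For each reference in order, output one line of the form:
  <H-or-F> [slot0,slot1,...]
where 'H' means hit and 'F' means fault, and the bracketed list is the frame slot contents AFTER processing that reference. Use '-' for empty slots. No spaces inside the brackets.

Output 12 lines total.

F [2,-,-]
F [2,3,-]
H [2,3,-]
H [2,3,-]
H [2,3,-]
F [2,3,1]
H [2,3,1]
H [2,3,1]
H [2,3,1]
F [4,3,1]
H [4,3,1]
H [4,3,1]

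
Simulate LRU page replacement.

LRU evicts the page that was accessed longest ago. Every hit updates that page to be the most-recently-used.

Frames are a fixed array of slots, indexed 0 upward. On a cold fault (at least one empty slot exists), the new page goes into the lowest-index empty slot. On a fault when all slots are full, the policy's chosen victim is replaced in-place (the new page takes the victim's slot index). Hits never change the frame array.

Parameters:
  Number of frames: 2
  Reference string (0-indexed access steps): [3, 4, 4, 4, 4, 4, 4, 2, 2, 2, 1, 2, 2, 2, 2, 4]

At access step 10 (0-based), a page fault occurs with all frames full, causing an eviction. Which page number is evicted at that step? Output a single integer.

Answer: 4

Derivation:
Step 0: ref 3 -> FAULT, frames=[3,-]
Step 1: ref 4 -> FAULT, frames=[3,4]
Step 2: ref 4 -> HIT, frames=[3,4]
Step 3: ref 4 -> HIT, frames=[3,4]
Step 4: ref 4 -> HIT, frames=[3,4]
Step 5: ref 4 -> HIT, frames=[3,4]
Step 6: ref 4 -> HIT, frames=[3,4]
Step 7: ref 2 -> FAULT, evict 3, frames=[2,4]
Step 8: ref 2 -> HIT, frames=[2,4]
Step 9: ref 2 -> HIT, frames=[2,4]
Step 10: ref 1 -> FAULT, evict 4, frames=[2,1]
At step 10: evicted page 4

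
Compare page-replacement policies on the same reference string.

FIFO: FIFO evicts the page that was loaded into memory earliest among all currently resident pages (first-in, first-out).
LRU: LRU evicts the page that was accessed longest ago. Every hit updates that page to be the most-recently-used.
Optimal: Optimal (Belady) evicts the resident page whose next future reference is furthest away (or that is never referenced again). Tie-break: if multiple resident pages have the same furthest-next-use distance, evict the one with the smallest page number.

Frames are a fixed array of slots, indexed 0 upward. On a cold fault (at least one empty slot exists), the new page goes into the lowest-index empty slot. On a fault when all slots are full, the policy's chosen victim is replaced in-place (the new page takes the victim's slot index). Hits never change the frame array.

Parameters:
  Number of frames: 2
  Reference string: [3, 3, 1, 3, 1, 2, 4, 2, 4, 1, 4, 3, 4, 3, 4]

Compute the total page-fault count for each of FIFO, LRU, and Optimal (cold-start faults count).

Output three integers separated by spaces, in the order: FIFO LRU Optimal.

--- FIFO ---
  step 0: ref 3 -> FAULT, frames=[3,-] (faults so far: 1)
  step 1: ref 3 -> HIT, frames=[3,-] (faults so far: 1)
  step 2: ref 1 -> FAULT, frames=[3,1] (faults so far: 2)
  step 3: ref 3 -> HIT, frames=[3,1] (faults so far: 2)
  step 4: ref 1 -> HIT, frames=[3,1] (faults so far: 2)
  step 5: ref 2 -> FAULT, evict 3, frames=[2,1] (faults so far: 3)
  step 6: ref 4 -> FAULT, evict 1, frames=[2,4] (faults so far: 4)
  step 7: ref 2 -> HIT, frames=[2,4] (faults so far: 4)
  step 8: ref 4 -> HIT, frames=[2,4] (faults so far: 4)
  step 9: ref 1 -> FAULT, evict 2, frames=[1,4] (faults so far: 5)
  step 10: ref 4 -> HIT, frames=[1,4] (faults so far: 5)
  step 11: ref 3 -> FAULT, evict 4, frames=[1,3] (faults so far: 6)
  step 12: ref 4 -> FAULT, evict 1, frames=[4,3] (faults so far: 7)
  step 13: ref 3 -> HIT, frames=[4,3] (faults so far: 7)
  step 14: ref 4 -> HIT, frames=[4,3] (faults so far: 7)
  FIFO total faults: 7
--- LRU ---
  step 0: ref 3 -> FAULT, frames=[3,-] (faults so far: 1)
  step 1: ref 3 -> HIT, frames=[3,-] (faults so far: 1)
  step 2: ref 1 -> FAULT, frames=[3,1] (faults so far: 2)
  step 3: ref 3 -> HIT, frames=[3,1] (faults so far: 2)
  step 4: ref 1 -> HIT, frames=[3,1] (faults so far: 2)
  step 5: ref 2 -> FAULT, evict 3, frames=[2,1] (faults so far: 3)
  step 6: ref 4 -> FAULT, evict 1, frames=[2,4] (faults so far: 4)
  step 7: ref 2 -> HIT, frames=[2,4] (faults so far: 4)
  step 8: ref 4 -> HIT, frames=[2,4] (faults so far: 4)
  step 9: ref 1 -> FAULT, evict 2, frames=[1,4] (faults so far: 5)
  step 10: ref 4 -> HIT, frames=[1,4] (faults so far: 5)
  step 11: ref 3 -> FAULT, evict 1, frames=[3,4] (faults so far: 6)
  step 12: ref 4 -> HIT, frames=[3,4] (faults so far: 6)
  step 13: ref 3 -> HIT, frames=[3,4] (faults so far: 6)
  step 14: ref 4 -> HIT, frames=[3,4] (faults so far: 6)
  LRU total faults: 6
--- Optimal ---
  step 0: ref 3 -> FAULT, frames=[3,-] (faults so far: 1)
  step 1: ref 3 -> HIT, frames=[3,-] (faults so far: 1)
  step 2: ref 1 -> FAULT, frames=[3,1] (faults so far: 2)
  step 3: ref 3 -> HIT, frames=[3,1] (faults so far: 2)
  step 4: ref 1 -> HIT, frames=[3,1] (faults so far: 2)
  step 5: ref 2 -> FAULT, evict 3, frames=[2,1] (faults so far: 3)
  step 6: ref 4 -> FAULT, evict 1, frames=[2,4] (faults so far: 4)
  step 7: ref 2 -> HIT, frames=[2,4] (faults so far: 4)
  step 8: ref 4 -> HIT, frames=[2,4] (faults so far: 4)
  step 9: ref 1 -> FAULT, evict 2, frames=[1,4] (faults so far: 5)
  step 10: ref 4 -> HIT, frames=[1,4] (faults so far: 5)
  step 11: ref 3 -> FAULT, evict 1, frames=[3,4] (faults so far: 6)
  step 12: ref 4 -> HIT, frames=[3,4] (faults so far: 6)
  step 13: ref 3 -> HIT, frames=[3,4] (faults so far: 6)
  step 14: ref 4 -> HIT, frames=[3,4] (faults so far: 6)
  Optimal total faults: 6

Answer: 7 6 6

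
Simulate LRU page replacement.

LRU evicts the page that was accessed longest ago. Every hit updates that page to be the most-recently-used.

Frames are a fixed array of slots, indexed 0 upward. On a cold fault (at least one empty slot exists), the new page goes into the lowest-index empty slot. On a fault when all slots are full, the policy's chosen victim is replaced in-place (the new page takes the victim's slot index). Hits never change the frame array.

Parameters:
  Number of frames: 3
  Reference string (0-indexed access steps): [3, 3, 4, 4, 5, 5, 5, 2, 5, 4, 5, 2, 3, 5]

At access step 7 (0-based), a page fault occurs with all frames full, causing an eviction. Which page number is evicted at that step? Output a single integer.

Step 0: ref 3 -> FAULT, frames=[3,-,-]
Step 1: ref 3 -> HIT, frames=[3,-,-]
Step 2: ref 4 -> FAULT, frames=[3,4,-]
Step 3: ref 4 -> HIT, frames=[3,4,-]
Step 4: ref 5 -> FAULT, frames=[3,4,5]
Step 5: ref 5 -> HIT, frames=[3,4,5]
Step 6: ref 5 -> HIT, frames=[3,4,5]
Step 7: ref 2 -> FAULT, evict 3, frames=[2,4,5]
At step 7: evicted page 3

Answer: 3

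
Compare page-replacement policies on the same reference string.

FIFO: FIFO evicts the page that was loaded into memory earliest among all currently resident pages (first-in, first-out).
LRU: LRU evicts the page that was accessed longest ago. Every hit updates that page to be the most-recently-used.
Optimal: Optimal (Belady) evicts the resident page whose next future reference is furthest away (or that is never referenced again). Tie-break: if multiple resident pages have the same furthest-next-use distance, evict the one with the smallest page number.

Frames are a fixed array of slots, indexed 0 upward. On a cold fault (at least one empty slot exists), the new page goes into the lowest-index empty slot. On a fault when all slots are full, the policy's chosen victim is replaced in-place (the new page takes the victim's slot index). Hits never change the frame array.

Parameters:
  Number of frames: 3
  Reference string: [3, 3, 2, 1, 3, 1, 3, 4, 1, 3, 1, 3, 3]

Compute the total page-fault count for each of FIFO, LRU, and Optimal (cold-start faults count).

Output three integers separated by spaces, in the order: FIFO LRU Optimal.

--- FIFO ---
  step 0: ref 3 -> FAULT, frames=[3,-,-] (faults so far: 1)
  step 1: ref 3 -> HIT, frames=[3,-,-] (faults so far: 1)
  step 2: ref 2 -> FAULT, frames=[3,2,-] (faults so far: 2)
  step 3: ref 1 -> FAULT, frames=[3,2,1] (faults so far: 3)
  step 4: ref 3 -> HIT, frames=[3,2,1] (faults so far: 3)
  step 5: ref 1 -> HIT, frames=[3,2,1] (faults so far: 3)
  step 6: ref 3 -> HIT, frames=[3,2,1] (faults so far: 3)
  step 7: ref 4 -> FAULT, evict 3, frames=[4,2,1] (faults so far: 4)
  step 8: ref 1 -> HIT, frames=[4,2,1] (faults so far: 4)
  step 9: ref 3 -> FAULT, evict 2, frames=[4,3,1] (faults so far: 5)
  step 10: ref 1 -> HIT, frames=[4,3,1] (faults so far: 5)
  step 11: ref 3 -> HIT, frames=[4,3,1] (faults so far: 5)
  step 12: ref 3 -> HIT, frames=[4,3,1] (faults so far: 5)
  FIFO total faults: 5
--- LRU ---
  step 0: ref 3 -> FAULT, frames=[3,-,-] (faults so far: 1)
  step 1: ref 3 -> HIT, frames=[3,-,-] (faults so far: 1)
  step 2: ref 2 -> FAULT, frames=[3,2,-] (faults so far: 2)
  step 3: ref 1 -> FAULT, frames=[3,2,1] (faults so far: 3)
  step 4: ref 3 -> HIT, frames=[3,2,1] (faults so far: 3)
  step 5: ref 1 -> HIT, frames=[3,2,1] (faults so far: 3)
  step 6: ref 3 -> HIT, frames=[3,2,1] (faults so far: 3)
  step 7: ref 4 -> FAULT, evict 2, frames=[3,4,1] (faults so far: 4)
  step 8: ref 1 -> HIT, frames=[3,4,1] (faults so far: 4)
  step 9: ref 3 -> HIT, frames=[3,4,1] (faults so far: 4)
  step 10: ref 1 -> HIT, frames=[3,4,1] (faults so far: 4)
  step 11: ref 3 -> HIT, frames=[3,4,1] (faults so far: 4)
  step 12: ref 3 -> HIT, frames=[3,4,1] (faults so far: 4)
  LRU total faults: 4
--- Optimal ---
  step 0: ref 3 -> FAULT, frames=[3,-,-] (faults so far: 1)
  step 1: ref 3 -> HIT, frames=[3,-,-] (faults so far: 1)
  step 2: ref 2 -> FAULT, frames=[3,2,-] (faults so far: 2)
  step 3: ref 1 -> FAULT, frames=[3,2,1] (faults so far: 3)
  step 4: ref 3 -> HIT, frames=[3,2,1] (faults so far: 3)
  step 5: ref 1 -> HIT, frames=[3,2,1] (faults so far: 3)
  step 6: ref 3 -> HIT, frames=[3,2,1] (faults so far: 3)
  step 7: ref 4 -> FAULT, evict 2, frames=[3,4,1] (faults so far: 4)
  step 8: ref 1 -> HIT, frames=[3,4,1] (faults so far: 4)
  step 9: ref 3 -> HIT, frames=[3,4,1] (faults so far: 4)
  step 10: ref 1 -> HIT, frames=[3,4,1] (faults so far: 4)
  step 11: ref 3 -> HIT, frames=[3,4,1] (faults so far: 4)
  step 12: ref 3 -> HIT, frames=[3,4,1] (faults so far: 4)
  Optimal total faults: 4

Answer: 5 4 4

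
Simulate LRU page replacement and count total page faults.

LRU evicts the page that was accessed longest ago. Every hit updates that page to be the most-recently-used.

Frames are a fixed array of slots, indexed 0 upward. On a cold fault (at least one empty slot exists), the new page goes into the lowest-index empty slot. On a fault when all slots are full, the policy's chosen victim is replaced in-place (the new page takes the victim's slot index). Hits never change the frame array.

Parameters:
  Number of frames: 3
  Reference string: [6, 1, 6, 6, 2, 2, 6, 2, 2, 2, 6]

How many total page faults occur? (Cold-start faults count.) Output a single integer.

Step 0: ref 6 → FAULT, frames=[6,-,-]
Step 1: ref 1 → FAULT, frames=[6,1,-]
Step 2: ref 6 → HIT, frames=[6,1,-]
Step 3: ref 6 → HIT, frames=[6,1,-]
Step 4: ref 2 → FAULT, frames=[6,1,2]
Step 5: ref 2 → HIT, frames=[6,1,2]
Step 6: ref 6 → HIT, frames=[6,1,2]
Step 7: ref 2 → HIT, frames=[6,1,2]
Step 8: ref 2 → HIT, frames=[6,1,2]
Step 9: ref 2 → HIT, frames=[6,1,2]
Step 10: ref 6 → HIT, frames=[6,1,2]
Total faults: 3

Answer: 3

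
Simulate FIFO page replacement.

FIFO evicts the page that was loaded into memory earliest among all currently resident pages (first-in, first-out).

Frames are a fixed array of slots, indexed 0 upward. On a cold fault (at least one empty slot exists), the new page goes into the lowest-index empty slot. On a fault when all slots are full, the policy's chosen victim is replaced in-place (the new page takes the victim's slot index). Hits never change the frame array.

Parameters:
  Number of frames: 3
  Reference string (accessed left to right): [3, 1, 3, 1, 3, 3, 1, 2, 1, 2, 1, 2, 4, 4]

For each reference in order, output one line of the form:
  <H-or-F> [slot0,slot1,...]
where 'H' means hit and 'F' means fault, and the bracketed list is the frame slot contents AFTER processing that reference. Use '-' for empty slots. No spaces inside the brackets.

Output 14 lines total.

F [3,-,-]
F [3,1,-]
H [3,1,-]
H [3,1,-]
H [3,1,-]
H [3,1,-]
H [3,1,-]
F [3,1,2]
H [3,1,2]
H [3,1,2]
H [3,1,2]
H [3,1,2]
F [4,1,2]
H [4,1,2]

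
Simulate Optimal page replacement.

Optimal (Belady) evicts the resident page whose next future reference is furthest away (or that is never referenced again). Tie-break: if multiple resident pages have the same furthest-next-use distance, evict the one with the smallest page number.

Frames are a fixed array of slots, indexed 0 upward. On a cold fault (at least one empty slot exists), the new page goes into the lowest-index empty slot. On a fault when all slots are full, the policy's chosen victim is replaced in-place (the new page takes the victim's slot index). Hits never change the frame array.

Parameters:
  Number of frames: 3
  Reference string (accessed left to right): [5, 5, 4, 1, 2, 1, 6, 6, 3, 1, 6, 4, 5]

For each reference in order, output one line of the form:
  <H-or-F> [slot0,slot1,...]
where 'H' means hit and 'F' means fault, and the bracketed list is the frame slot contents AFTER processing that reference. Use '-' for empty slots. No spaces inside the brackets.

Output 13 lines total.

F [5,-,-]
H [5,-,-]
F [5,4,-]
F [5,4,1]
F [2,4,1]
H [2,4,1]
F [6,4,1]
H [6,4,1]
F [6,3,1]
H [6,3,1]
H [6,3,1]
F [6,3,4]
F [6,5,4]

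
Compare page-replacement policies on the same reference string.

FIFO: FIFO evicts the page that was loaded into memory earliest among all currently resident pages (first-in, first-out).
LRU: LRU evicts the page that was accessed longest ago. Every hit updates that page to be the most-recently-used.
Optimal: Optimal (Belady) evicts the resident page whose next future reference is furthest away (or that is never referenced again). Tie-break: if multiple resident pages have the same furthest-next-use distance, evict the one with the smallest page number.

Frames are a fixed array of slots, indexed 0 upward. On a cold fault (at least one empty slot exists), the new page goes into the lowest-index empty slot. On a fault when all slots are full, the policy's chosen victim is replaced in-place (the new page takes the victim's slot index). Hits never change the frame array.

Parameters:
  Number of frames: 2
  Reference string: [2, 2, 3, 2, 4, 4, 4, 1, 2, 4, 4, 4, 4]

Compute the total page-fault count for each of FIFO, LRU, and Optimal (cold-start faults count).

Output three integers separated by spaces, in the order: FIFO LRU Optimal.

--- FIFO ---
  step 0: ref 2 -> FAULT, frames=[2,-] (faults so far: 1)
  step 1: ref 2 -> HIT, frames=[2,-] (faults so far: 1)
  step 2: ref 3 -> FAULT, frames=[2,3] (faults so far: 2)
  step 3: ref 2 -> HIT, frames=[2,3] (faults so far: 2)
  step 4: ref 4 -> FAULT, evict 2, frames=[4,3] (faults so far: 3)
  step 5: ref 4 -> HIT, frames=[4,3] (faults so far: 3)
  step 6: ref 4 -> HIT, frames=[4,3] (faults so far: 3)
  step 7: ref 1 -> FAULT, evict 3, frames=[4,1] (faults so far: 4)
  step 8: ref 2 -> FAULT, evict 4, frames=[2,1] (faults so far: 5)
  step 9: ref 4 -> FAULT, evict 1, frames=[2,4] (faults so far: 6)
  step 10: ref 4 -> HIT, frames=[2,4] (faults so far: 6)
  step 11: ref 4 -> HIT, frames=[2,4] (faults so far: 6)
  step 12: ref 4 -> HIT, frames=[2,4] (faults so far: 6)
  FIFO total faults: 6
--- LRU ---
  step 0: ref 2 -> FAULT, frames=[2,-] (faults so far: 1)
  step 1: ref 2 -> HIT, frames=[2,-] (faults so far: 1)
  step 2: ref 3 -> FAULT, frames=[2,3] (faults so far: 2)
  step 3: ref 2 -> HIT, frames=[2,3] (faults so far: 2)
  step 4: ref 4 -> FAULT, evict 3, frames=[2,4] (faults so far: 3)
  step 5: ref 4 -> HIT, frames=[2,4] (faults so far: 3)
  step 6: ref 4 -> HIT, frames=[2,4] (faults so far: 3)
  step 7: ref 1 -> FAULT, evict 2, frames=[1,4] (faults so far: 4)
  step 8: ref 2 -> FAULT, evict 4, frames=[1,2] (faults so far: 5)
  step 9: ref 4 -> FAULT, evict 1, frames=[4,2] (faults so far: 6)
  step 10: ref 4 -> HIT, frames=[4,2] (faults so far: 6)
  step 11: ref 4 -> HIT, frames=[4,2] (faults so far: 6)
  step 12: ref 4 -> HIT, frames=[4,2] (faults so far: 6)
  LRU total faults: 6
--- Optimal ---
  step 0: ref 2 -> FAULT, frames=[2,-] (faults so far: 1)
  step 1: ref 2 -> HIT, frames=[2,-] (faults so far: 1)
  step 2: ref 3 -> FAULT, frames=[2,3] (faults so far: 2)
  step 3: ref 2 -> HIT, frames=[2,3] (faults so far: 2)
  step 4: ref 4 -> FAULT, evict 3, frames=[2,4] (faults so far: 3)
  step 5: ref 4 -> HIT, frames=[2,4] (faults so far: 3)
  step 6: ref 4 -> HIT, frames=[2,4] (faults so far: 3)
  step 7: ref 1 -> FAULT, evict 4, frames=[2,1] (faults so far: 4)
  step 8: ref 2 -> HIT, frames=[2,1] (faults so far: 4)
  step 9: ref 4 -> FAULT, evict 1, frames=[2,4] (faults so far: 5)
  step 10: ref 4 -> HIT, frames=[2,4] (faults so far: 5)
  step 11: ref 4 -> HIT, frames=[2,4] (faults so far: 5)
  step 12: ref 4 -> HIT, frames=[2,4] (faults so far: 5)
  Optimal total faults: 5

Answer: 6 6 5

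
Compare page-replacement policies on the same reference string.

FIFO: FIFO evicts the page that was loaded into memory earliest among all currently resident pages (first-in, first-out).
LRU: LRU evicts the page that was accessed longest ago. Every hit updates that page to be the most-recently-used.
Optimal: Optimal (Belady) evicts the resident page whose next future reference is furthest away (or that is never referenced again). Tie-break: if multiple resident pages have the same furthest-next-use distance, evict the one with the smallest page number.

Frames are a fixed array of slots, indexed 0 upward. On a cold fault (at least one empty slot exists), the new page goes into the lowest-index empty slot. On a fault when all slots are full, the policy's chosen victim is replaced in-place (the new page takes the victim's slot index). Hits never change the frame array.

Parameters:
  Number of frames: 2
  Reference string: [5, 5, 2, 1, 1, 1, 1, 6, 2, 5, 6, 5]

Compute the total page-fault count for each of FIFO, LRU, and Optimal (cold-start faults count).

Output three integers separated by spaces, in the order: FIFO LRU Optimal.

--- FIFO ---
  step 0: ref 5 -> FAULT, frames=[5,-] (faults so far: 1)
  step 1: ref 5 -> HIT, frames=[5,-] (faults so far: 1)
  step 2: ref 2 -> FAULT, frames=[5,2] (faults so far: 2)
  step 3: ref 1 -> FAULT, evict 5, frames=[1,2] (faults so far: 3)
  step 4: ref 1 -> HIT, frames=[1,2] (faults so far: 3)
  step 5: ref 1 -> HIT, frames=[1,2] (faults so far: 3)
  step 6: ref 1 -> HIT, frames=[1,2] (faults so far: 3)
  step 7: ref 6 -> FAULT, evict 2, frames=[1,6] (faults so far: 4)
  step 8: ref 2 -> FAULT, evict 1, frames=[2,6] (faults so far: 5)
  step 9: ref 5 -> FAULT, evict 6, frames=[2,5] (faults so far: 6)
  step 10: ref 6 -> FAULT, evict 2, frames=[6,5] (faults so far: 7)
  step 11: ref 5 -> HIT, frames=[6,5] (faults so far: 7)
  FIFO total faults: 7
--- LRU ---
  step 0: ref 5 -> FAULT, frames=[5,-] (faults so far: 1)
  step 1: ref 5 -> HIT, frames=[5,-] (faults so far: 1)
  step 2: ref 2 -> FAULT, frames=[5,2] (faults so far: 2)
  step 3: ref 1 -> FAULT, evict 5, frames=[1,2] (faults so far: 3)
  step 4: ref 1 -> HIT, frames=[1,2] (faults so far: 3)
  step 5: ref 1 -> HIT, frames=[1,2] (faults so far: 3)
  step 6: ref 1 -> HIT, frames=[1,2] (faults so far: 3)
  step 7: ref 6 -> FAULT, evict 2, frames=[1,6] (faults so far: 4)
  step 8: ref 2 -> FAULT, evict 1, frames=[2,6] (faults so far: 5)
  step 9: ref 5 -> FAULT, evict 6, frames=[2,5] (faults so far: 6)
  step 10: ref 6 -> FAULT, evict 2, frames=[6,5] (faults so far: 7)
  step 11: ref 5 -> HIT, frames=[6,5] (faults so far: 7)
  LRU total faults: 7
--- Optimal ---
  step 0: ref 5 -> FAULT, frames=[5,-] (faults so far: 1)
  step 1: ref 5 -> HIT, frames=[5,-] (faults so far: 1)
  step 2: ref 2 -> FAULT, frames=[5,2] (faults so far: 2)
  step 3: ref 1 -> FAULT, evict 5, frames=[1,2] (faults so far: 3)
  step 4: ref 1 -> HIT, frames=[1,2] (faults so far: 3)
  step 5: ref 1 -> HIT, frames=[1,2] (faults so far: 3)
  step 6: ref 1 -> HIT, frames=[1,2] (faults so far: 3)
  step 7: ref 6 -> FAULT, evict 1, frames=[6,2] (faults so far: 4)
  step 8: ref 2 -> HIT, frames=[6,2] (faults so far: 4)
  step 9: ref 5 -> FAULT, evict 2, frames=[6,5] (faults so far: 5)
  step 10: ref 6 -> HIT, frames=[6,5] (faults so far: 5)
  step 11: ref 5 -> HIT, frames=[6,5] (faults so far: 5)
  Optimal total faults: 5

Answer: 7 7 5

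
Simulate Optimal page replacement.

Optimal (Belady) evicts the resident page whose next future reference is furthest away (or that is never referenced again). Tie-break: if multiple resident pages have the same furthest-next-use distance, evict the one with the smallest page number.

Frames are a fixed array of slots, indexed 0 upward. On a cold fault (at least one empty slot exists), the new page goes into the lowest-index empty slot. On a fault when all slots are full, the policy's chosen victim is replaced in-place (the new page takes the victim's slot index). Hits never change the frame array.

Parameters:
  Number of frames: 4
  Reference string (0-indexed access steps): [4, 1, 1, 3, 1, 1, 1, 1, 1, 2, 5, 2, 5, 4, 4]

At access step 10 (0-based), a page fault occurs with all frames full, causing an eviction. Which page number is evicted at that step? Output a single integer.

Answer: 1

Derivation:
Step 0: ref 4 -> FAULT, frames=[4,-,-,-]
Step 1: ref 1 -> FAULT, frames=[4,1,-,-]
Step 2: ref 1 -> HIT, frames=[4,1,-,-]
Step 3: ref 3 -> FAULT, frames=[4,1,3,-]
Step 4: ref 1 -> HIT, frames=[4,1,3,-]
Step 5: ref 1 -> HIT, frames=[4,1,3,-]
Step 6: ref 1 -> HIT, frames=[4,1,3,-]
Step 7: ref 1 -> HIT, frames=[4,1,3,-]
Step 8: ref 1 -> HIT, frames=[4,1,3,-]
Step 9: ref 2 -> FAULT, frames=[4,1,3,2]
Step 10: ref 5 -> FAULT, evict 1, frames=[4,5,3,2]
At step 10: evicted page 1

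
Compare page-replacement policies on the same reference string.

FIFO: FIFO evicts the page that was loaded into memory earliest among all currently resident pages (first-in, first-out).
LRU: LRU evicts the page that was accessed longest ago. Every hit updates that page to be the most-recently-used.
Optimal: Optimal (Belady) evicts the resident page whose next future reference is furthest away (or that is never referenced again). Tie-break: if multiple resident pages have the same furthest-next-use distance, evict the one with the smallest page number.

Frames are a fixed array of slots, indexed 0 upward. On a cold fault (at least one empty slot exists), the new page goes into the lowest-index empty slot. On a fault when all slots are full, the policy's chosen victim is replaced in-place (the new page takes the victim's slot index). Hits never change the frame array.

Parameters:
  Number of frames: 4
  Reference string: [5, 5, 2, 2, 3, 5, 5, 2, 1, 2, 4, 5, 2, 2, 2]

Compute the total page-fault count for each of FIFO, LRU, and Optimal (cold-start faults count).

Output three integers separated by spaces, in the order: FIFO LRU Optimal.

Answer: 7 5 5

Derivation:
--- FIFO ---
  step 0: ref 5 -> FAULT, frames=[5,-,-,-] (faults so far: 1)
  step 1: ref 5 -> HIT, frames=[5,-,-,-] (faults so far: 1)
  step 2: ref 2 -> FAULT, frames=[5,2,-,-] (faults so far: 2)
  step 3: ref 2 -> HIT, frames=[5,2,-,-] (faults so far: 2)
  step 4: ref 3 -> FAULT, frames=[5,2,3,-] (faults so far: 3)
  step 5: ref 5 -> HIT, frames=[5,2,3,-] (faults so far: 3)
  step 6: ref 5 -> HIT, frames=[5,2,3,-] (faults so far: 3)
  step 7: ref 2 -> HIT, frames=[5,2,3,-] (faults so far: 3)
  step 8: ref 1 -> FAULT, frames=[5,2,3,1] (faults so far: 4)
  step 9: ref 2 -> HIT, frames=[5,2,3,1] (faults so far: 4)
  step 10: ref 4 -> FAULT, evict 5, frames=[4,2,3,1] (faults so far: 5)
  step 11: ref 5 -> FAULT, evict 2, frames=[4,5,3,1] (faults so far: 6)
  step 12: ref 2 -> FAULT, evict 3, frames=[4,5,2,1] (faults so far: 7)
  step 13: ref 2 -> HIT, frames=[4,5,2,1] (faults so far: 7)
  step 14: ref 2 -> HIT, frames=[4,5,2,1] (faults so far: 7)
  FIFO total faults: 7
--- LRU ---
  step 0: ref 5 -> FAULT, frames=[5,-,-,-] (faults so far: 1)
  step 1: ref 5 -> HIT, frames=[5,-,-,-] (faults so far: 1)
  step 2: ref 2 -> FAULT, frames=[5,2,-,-] (faults so far: 2)
  step 3: ref 2 -> HIT, frames=[5,2,-,-] (faults so far: 2)
  step 4: ref 3 -> FAULT, frames=[5,2,3,-] (faults so far: 3)
  step 5: ref 5 -> HIT, frames=[5,2,3,-] (faults so far: 3)
  step 6: ref 5 -> HIT, frames=[5,2,3,-] (faults so far: 3)
  step 7: ref 2 -> HIT, frames=[5,2,3,-] (faults so far: 3)
  step 8: ref 1 -> FAULT, frames=[5,2,3,1] (faults so far: 4)
  step 9: ref 2 -> HIT, frames=[5,2,3,1] (faults so far: 4)
  step 10: ref 4 -> FAULT, evict 3, frames=[5,2,4,1] (faults so far: 5)
  step 11: ref 5 -> HIT, frames=[5,2,4,1] (faults so far: 5)
  step 12: ref 2 -> HIT, frames=[5,2,4,1] (faults so far: 5)
  step 13: ref 2 -> HIT, frames=[5,2,4,1] (faults so far: 5)
  step 14: ref 2 -> HIT, frames=[5,2,4,1] (faults so far: 5)
  LRU total faults: 5
--- Optimal ---
  step 0: ref 5 -> FAULT, frames=[5,-,-,-] (faults so far: 1)
  step 1: ref 5 -> HIT, frames=[5,-,-,-] (faults so far: 1)
  step 2: ref 2 -> FAULT, frames=[5,2,-,-] (faults so far: 2)
  step 3: ref 2 -> HIT, frames=[5,2,-,-] (faults so far: 2)
  step 4: ref 3 -> FAULT, frames=[5,2,3,-] (faults so far: 3)
  step 5: ref 5 -> HIT, frames=[5,2,3,-] (faults so far: 3)
  step 6: ref 5 -> HIT, frames=[5,2,3,-] (faults so far: 3)
  step 7: ref 2 -> HIT, frames=[5,2,3,-] (faults so far: 3)
  step 8: ref 1 -> FAULT, frames=[5,2,3,1] (faults so far: 4)
  step 9: ref 2 -> HIT, frames=[5,2,3,1] (faults so far: 4)
  step 10: ref 4 -> FAULT, evict 1, frames=[5,2,3,4] (faults so far: 5)
  step 11: ref 5 -> HIT, frames=[5,2,3,4] (faults so far: 5)
  step 12: ref 2 -> HIT, frames=[5,2,3,4] (faults so far: 5)
  step 13: ref 2 -> HIT, frames=[5,2,3,4] (faults so far: 5)
  step 14: ref 2 -> HIT, frames=[5,2,3,4] (faults so far: 5)
  Optimal total faults: 5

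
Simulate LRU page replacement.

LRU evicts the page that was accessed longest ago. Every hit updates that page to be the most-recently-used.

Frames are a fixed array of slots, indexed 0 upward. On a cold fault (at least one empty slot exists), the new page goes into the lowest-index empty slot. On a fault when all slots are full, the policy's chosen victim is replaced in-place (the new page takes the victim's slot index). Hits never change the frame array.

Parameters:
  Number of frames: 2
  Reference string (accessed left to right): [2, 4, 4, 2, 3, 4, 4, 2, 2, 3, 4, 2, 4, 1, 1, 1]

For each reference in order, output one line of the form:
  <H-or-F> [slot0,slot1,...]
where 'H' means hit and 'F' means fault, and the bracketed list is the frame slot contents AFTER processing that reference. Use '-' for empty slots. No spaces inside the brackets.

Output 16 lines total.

F [2,-]
F [2,4]
H [2,4]
H [2,4]
F [2,3]
F [4,3]
H [4,3]
F [4,2]
H [4,2]
F [3,2]
F [3,4]
F [2,4]
H [2,4]
F [1,4]
H [1,4]
H [1,4]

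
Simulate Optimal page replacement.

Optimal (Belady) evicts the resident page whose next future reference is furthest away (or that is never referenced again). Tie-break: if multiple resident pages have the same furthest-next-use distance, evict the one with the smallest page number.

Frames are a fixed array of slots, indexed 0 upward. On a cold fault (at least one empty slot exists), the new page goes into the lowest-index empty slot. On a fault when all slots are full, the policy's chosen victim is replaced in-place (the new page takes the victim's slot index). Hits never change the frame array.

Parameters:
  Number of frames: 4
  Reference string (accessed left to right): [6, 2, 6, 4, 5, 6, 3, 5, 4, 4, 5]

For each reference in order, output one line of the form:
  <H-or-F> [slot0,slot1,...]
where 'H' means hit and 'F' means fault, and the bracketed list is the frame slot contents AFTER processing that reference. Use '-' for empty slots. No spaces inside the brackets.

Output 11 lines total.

F [6,-,-,-]
F [6,2,-,-]
H [6,2,-,-]
F [6,2,4,-]
F [6,2,4,5]
H [6,2,4,5]
F [6,3,4,5]
H [6,3,4,5]
H [6,3,4,5]
H [6,3,4,5]
H [6,3,4,5]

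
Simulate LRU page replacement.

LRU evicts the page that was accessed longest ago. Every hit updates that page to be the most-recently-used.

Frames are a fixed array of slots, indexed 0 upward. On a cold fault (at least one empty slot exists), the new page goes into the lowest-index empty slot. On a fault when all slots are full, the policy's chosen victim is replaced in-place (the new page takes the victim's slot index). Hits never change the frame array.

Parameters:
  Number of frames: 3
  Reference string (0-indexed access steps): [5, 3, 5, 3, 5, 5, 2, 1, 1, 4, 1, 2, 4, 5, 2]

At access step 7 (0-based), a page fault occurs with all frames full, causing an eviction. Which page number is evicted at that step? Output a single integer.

Answer: 3

Derivation:
Step 0: ref 5 -> FAULT, frames=[5,-,-]
Step 1: ref 3 -> FAULT, frames=[5,3,-]
Step 2: ref 5 -> HIT, frames=[5,3,-]
Step 3: ref 3 -> HIT, frames=[5,3,-]
Step 4: ref 5 -> HIT, frames=[5,3,-]
Step 5: ref 5 -> HIT, frames=[5,3,-]
Step 6: ref 2 -> FAULT, frames=[5,3,2]
Step 7: ref 1 -> FAULT, evict 3, frames=[5,1,2]
At step 7: evicted page 3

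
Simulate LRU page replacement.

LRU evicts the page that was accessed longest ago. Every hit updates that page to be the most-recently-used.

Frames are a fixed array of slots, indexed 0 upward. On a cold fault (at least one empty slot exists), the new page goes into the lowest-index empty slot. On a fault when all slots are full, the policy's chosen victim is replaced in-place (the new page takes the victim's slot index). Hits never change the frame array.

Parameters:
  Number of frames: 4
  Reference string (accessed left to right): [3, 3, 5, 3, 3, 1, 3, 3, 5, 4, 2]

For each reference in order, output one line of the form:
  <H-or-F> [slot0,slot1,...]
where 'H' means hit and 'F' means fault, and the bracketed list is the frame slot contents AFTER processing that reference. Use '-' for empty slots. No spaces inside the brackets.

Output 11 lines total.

F [3,-,-,-]
H [3,-,-,-]
F [3,5,-,-]
H [3,5,-,-]
H [3,5,-,-]
F [3,5,1,-]
H [3,5,1,-]
H [3,5,1,-]
H [3,5,1,-]
F [3,5,1,4]
F [3,5,2,4]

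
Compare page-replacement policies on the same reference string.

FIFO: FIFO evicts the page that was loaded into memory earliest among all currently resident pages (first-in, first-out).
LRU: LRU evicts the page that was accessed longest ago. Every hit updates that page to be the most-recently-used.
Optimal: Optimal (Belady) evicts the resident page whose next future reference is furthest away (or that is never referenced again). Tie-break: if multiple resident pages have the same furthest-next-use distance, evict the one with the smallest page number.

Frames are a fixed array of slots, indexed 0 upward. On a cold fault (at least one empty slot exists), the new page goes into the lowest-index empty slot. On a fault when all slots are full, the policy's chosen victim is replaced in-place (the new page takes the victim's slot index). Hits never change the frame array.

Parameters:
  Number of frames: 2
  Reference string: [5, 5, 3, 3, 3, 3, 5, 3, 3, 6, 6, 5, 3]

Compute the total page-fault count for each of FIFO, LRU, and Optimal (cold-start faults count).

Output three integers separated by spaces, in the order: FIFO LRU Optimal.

--- FIFO ---
  step 0: ref 5 -> FAULT, frames=[5,-] (faults so far: 1)
  step 1: ref 5 -> HIT, frames=[5,-] (faults so far: 1)
  step 2: ref 3 -> FAULT, frames=[5,3] (faults so far: 2)
  step 3: ref 3 -> HIT, frames=[5,3] (faults so far: 2)
  step 4: ref 3 -> HIT, frames=[5,3] (faults so far: 2)
  step 5: ref 3 -> HIT, frames=[5,3] (faults so far: 2)
  step 6: ref 5 -> HIT, frames=[5,3] (faults so far: 2)
  step 7: ref 3 -> HIT, frames=[5,3] (faults so far: 2)
  step 8: ref 3 -> HIT, frames=[5,3] (faults so far: 2)
  step 9: ref 6 -> FAULT, evict 5, frames=[6,3] (faults so far: 3)
  step 10: ref 6 -> HIT, frames=[6,3] (faults so far: 3)
  step 11: ref 5 -> FAULT, evict 3, frames=[6,5] (faults so far: 4)
  step 12: ref 3 -> FAULT, evict 6, frames=[3,5] (faults so far: 5)
  FIFO total faults: 5
--- LRU ---
  step 0: ref 5 -> FAULT, frames=[5,-] (faults so far: 1)
  step 1: ref 5 -> HIT, frames=[5,-] (faults so far: 1)
  step 2: ref 3 -> FAULT, frames=[5,3] (faults so far: 2)
  step 3: ref 3 -> HIT, frames=[5,3] (faults so far: 2)
  step 4: ref 3 -> HIT, frames=[5,3] (faults so far: 2)
  step 5: ref 3 -> HIT, frames=[5,3] (faults so far: 2)
  step 6: ref 5 -> HIT, frames=[5,3] (faults so far: 2)
  step 7: ref 3 -> HIT, frames=[5,3] (faults so far: 2)
  step 8: ref 3 -> HIT, frames=[5,3] (faults so far: 2)
  step 9: ref 6 -> FAULT, evict 5, frames=[6,3] (faults so far: 3)
  step 10: ref 6 -> HIT, frames=[6,3] (faults so far: 3)
  step 11: ref 5 -> FAULT, evict 3, frames=[6,5] (faults so far: 4)
  step 12: ref 3 -> FAULT, evict 6, frames=[3,5] (faults so far: 5)
  LRU total faults: 5
--- Optimal ---
  step 0: ref 5 -> FAULT, frames=[5,-] (faults so far: 1)
  step 1: ref 5 -> HIT, frames=[5,-] (faults so far: 1)
  step 2: ref 3 -> FAULT, frames=[5,3] (faults so far: 2)
  step 3: ref 3 -> HIT, frames=[5,3] (faults so far: 2)
  step 4: ref 3 -> HIT, frames=[5,3] (faults so far: 2)
  step 5: ref 3 -> HIT, frames=[5,3] (faults so far: 2)
  step 6: ref 5 -> HIT, frames=[5,3] (faults so far: 2)
  step 7: ref 3 -> HIT, frames=[5,3] (faults so far: 2)
  step 8: ref 3 -> HIT, frames=[5,3] (faults so far: 2)
  step 9: ref 6 -> FAULT, evict 3, frames=[5,6] (faults so far: 3)
  step 10: ref 6 -> HIT, frames=[5,6] (faults so far: 3)
  step 11: ref 5 -> HIT, frames=[5,6] (faults so far: 3)
  step 12: ref 3 -> FAULT, evict 5, frames=[3,6] (faults so far: 4)
  Optimal total faults: 4

Answer: 5 5 4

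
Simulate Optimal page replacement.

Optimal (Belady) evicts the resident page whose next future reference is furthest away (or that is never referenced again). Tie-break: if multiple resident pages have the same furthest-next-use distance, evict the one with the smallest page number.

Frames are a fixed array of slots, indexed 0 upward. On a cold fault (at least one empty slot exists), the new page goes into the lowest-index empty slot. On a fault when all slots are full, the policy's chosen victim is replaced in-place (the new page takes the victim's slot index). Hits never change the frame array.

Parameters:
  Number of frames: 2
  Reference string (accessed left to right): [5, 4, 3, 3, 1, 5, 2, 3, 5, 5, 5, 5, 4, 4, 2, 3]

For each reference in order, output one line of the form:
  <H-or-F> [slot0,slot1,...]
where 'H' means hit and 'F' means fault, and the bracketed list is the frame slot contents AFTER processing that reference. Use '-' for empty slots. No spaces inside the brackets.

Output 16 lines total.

F [5,-]
F [5,4]
F [5,3]
H [5,3]
F [5,1]
H [5,1]
F [5,2]
F [5,3]
H [5,3]
H [5,3]
H [5,3]
H [5,3]
F [4,3]
H [4,3]
F [2,3]
H [2,3]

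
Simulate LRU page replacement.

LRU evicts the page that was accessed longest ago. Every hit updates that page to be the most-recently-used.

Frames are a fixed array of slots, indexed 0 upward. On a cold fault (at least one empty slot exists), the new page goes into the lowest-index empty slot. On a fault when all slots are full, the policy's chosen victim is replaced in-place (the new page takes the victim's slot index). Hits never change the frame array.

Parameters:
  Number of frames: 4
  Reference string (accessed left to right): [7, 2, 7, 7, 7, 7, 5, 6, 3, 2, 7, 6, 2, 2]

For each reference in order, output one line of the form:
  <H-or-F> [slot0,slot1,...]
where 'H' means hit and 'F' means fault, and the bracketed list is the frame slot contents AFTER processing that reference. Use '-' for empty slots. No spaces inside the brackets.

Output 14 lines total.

F [7,-,-,-]
F [7,2,-,-]
H [7,2,-,-]
H [7,2,-,-]
H [7,2,-,-]
H [7,2,-,-]
F [7,2,5,-]
F [7,2,5,6]
F [7,3,5,6]
F [2,3,5,6]
F [2,3,7,6]
H [2,3,7,6]
H [2,3,7,6]
H [2,3,7,6]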